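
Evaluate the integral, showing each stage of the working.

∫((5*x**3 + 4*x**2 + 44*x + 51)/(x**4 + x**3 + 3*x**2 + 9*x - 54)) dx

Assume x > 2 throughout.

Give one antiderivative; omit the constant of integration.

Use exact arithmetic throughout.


Step 1. Decompose ∫((5*x**3 + 4*x**2 + 44*x + 51)/(x**4 + x**3 + 3*x**2 + 9*x - 54)) dx by partial fractions, (5*x**3 + 4*x**2 + 44*x + 51)/(x**4 + x**3 + 3*x**2 + 9*x - 54) = -1/(x**2 + 9) + 2/(x + 3) + 3/(x - 2): now ∫(3/(x - 2)) dx + ∫(2/(x + 3)) dx + ∫(-1/(x**2 + 9)) dx.
Step 2. Evaluate the standard form [assuming x > -3]: now 2*log(x + 3) + ∫(3/(x - 2)) dx + ∫(-1/(x**2 + 9)) dx.
Step 3. Evaluate the standard form [assuming x > 2]: now 3*log(x - 2) + 2*log(x + 3) + ∫(-1/(x**2 + 9)) dx.
Step 4. Evaluate the standard form: now 3*log(x - 2) + 2*log(x + 3) - atan(x/3)/3.
Answer: 3*log(x - 2) + 2*log(x + 3) - atan(x/3)/3.


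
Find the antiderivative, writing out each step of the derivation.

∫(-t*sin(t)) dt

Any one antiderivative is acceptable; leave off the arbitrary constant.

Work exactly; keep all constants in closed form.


Step 1. Integrate ∫(-t*sin(t)) dt by parts with u = t, dv = (-sin(t)) dt, so v = cos(t): now t*cos(t) + ∫(-cos(t)) dt.
Step 2. Evaluate the standard form: now t*cos(t) - sin(t).
Answer: t*cos(t) - sin(t).


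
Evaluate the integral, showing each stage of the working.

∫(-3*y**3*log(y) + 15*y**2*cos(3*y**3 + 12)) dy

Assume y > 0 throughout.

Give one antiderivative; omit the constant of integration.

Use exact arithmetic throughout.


Step 1. Rewrite: now ∫(15*y**2*cos(3*y**3 + 12)) dy + ∫(-3*y**3*log(y)) dy.
Step 2. Substitute u = y**3 + 4, turning ∫(15*y**2*cos(3*y**3 + 12)) dy into ∫(5*cos(3*u)) du: now ∫(-3*y**3*log(y)) dy + ∫(5*cos(3*u)) du.
Step 3. Evaluate the standard form: now 5*sin(3*u)/3 + ∫(-3*y**3*log(y)) dy.
Step 4. Substitute back u = y**3 + 4: now 5*sin(3*y**3 + 12)/3 + ∫(-3*y**3*log(y)) dy.
Step 5. Integrate ∫(-3*y**3*log(y)) dy by parts with u = log(y), dv = (-3*y**3) dy, so v = -3*y**4/4 [assuming y > 0]: now -3*y**4*log(y)/4 + 5*sin(3*y**3 + 12)/3 + ∫(3*y**3/4) dy.
Step 6. Evaluate the standard form: now -3*y**4*log(y)/4 + 3*y**4/16 + 5*sin(3*y**3 + 12)/3.
Answer: -3*y**4*log(y)/4 + 3*y**4/16 + 5*sin(3*y**3 + 12)/3.


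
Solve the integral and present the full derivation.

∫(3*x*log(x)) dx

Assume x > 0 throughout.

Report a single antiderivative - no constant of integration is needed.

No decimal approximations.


Step 1. Integrate ∫(3*x*log(x)) dx by parts with u = log(x), dv = (3*x) dx, so v = 3*x**2/2 [assuming x > 0]: now 3*x**2*log(x)/2 + ∫(-3*x/2) dx.
Step 2. Evaluate the standard form: now 3*x**2*log(x)/2 - 3*x**2/4.
Answer: 3*x**2*log(x)/2 - 3*x**2/4.


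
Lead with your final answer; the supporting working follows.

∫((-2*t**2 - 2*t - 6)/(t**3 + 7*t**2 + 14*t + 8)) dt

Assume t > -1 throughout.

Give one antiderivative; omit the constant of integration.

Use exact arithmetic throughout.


The answer is -2*log(t + 1) + 5*log(t + 2) - 5*log(t + 4).
Step 1. Decompose ∫((-2*t**2 - 2*t - 6)/(t**3 + 7*t**2 + 14*t + 8)) dt by partial fractions, (-2*t**2 - 2*t - 6)/(t**3 + 7*t**2 + 14*t + 8) = -5/(t + 4) + 5/(t + 2) - 2/(t + 1): now ∫(-2/(t + 1)) dt + ∫(5/(t + 2)) dt + ∫(-5/(t + 4)) dt.
Step 2. Evaluate the standard form [assuming t > -1]: now -2*log(t + 1) + ∫(5/(t + 2)) dt + ∫(-5/(t + 4)) dt.
Step 3. Evaluate the standard form [assuming t > -4]: now -2*log(t + 1) - 5*log(t + 4) + ∫(5/(t + 2)) dt.
Step 4. Evaluate the standard form [assuming t > -2]: now -2*log(t + 1) + 5*log(t + 2) - 5*log(t + 4).
Answer: -2*log(t + 1) + 5*log(t + 2) - 5*log(t + 4).


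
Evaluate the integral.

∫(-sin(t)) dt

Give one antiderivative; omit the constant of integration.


Answer: cos(t).


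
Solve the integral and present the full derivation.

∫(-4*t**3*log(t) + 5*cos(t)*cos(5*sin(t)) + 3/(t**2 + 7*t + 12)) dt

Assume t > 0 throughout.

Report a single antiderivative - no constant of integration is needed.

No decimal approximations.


Step 1. Rewrite: now ∫(-4*t**3*log(t)) dt + ∫(5*cos(t)*cos(5*sin(t))) dt + ∫(3/(t**2 + 7*t + 12)) dt.
Step 2. Substitute u = sin(t), turning ∫(5*cos(t)*cos(5*sin(t))) dt into ∫(5*cos(5*u)) du: now ∫(-4*t**3*log(t)) dt + ∫(3/(t**2 + 7*t + 12)) dt + ∫(5*cos(5*u)) du.
Step 3. Evaluate the standard form: now sin(5*u) + ∫(-4*t**3*log(t)) dt + ∫(3/(t**2 + 7*t + 12)) dt.
Step 4. Substitute back u = sin(t): now sin(5*sin(t)) + ∫(-4*t**3*log(t)) dt + ∫(3/(t**2 + 7*t + 12)) dt.
Step 5. Integrate ∫(-4*t**3*log(t)) dt by parts with u = log(t), dv = (-4*t**3) dt, so v = -t**4 [assuming t > 0]: now -t**4*log(t) + sin(5*sin(t)) + ∫(t**3) dt + ∫(3/(t**2 + 7*t + 12)) dt.
Step 6. Evaluate the standard form: now -t**4*log(t) + t**4/4 + sin(5*sin(t)) + ∫(3/(t**2 + 7*t + 12)) dt.
Step 7. Decompose ∫(3/(t**2 + 7*t + 12)) dt by partial fractions, 3/(t**2 + 7*t + 12) = -3/(t + 4) + 3/(t + 3): now -t**4*log(t) + t**4/4 + sin(5*sin(t)) + ∫(3/(t + 3)) dt + ∫(-3/(t + 4)) dt.
Step 8. Evaluate the standard form [assuming t > -3]: now -t**4*log(t) + t**4/4 + 3*log(t + 3) + sin(5*sin(t)) + ∫(-3/(t + 4)) dt.
Step 9. Evaluate the standard form [assuming t > -4]: now -t**4*log(t) + t**4/4 + 3*log(t + 3) - 3*log(t + 4) + sin(5*sin(t)).
Answer: -t**4*log(t) + t**4/4 + 3*log(t + 3) - 3*log(t + 4) + sin(5*sin(t)).


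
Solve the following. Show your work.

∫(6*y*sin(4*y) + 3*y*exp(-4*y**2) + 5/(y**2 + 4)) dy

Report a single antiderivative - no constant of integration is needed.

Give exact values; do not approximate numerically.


Step 1. Rewrite: now ∫(3*y*exp(-4*y**2)) dy + ∫(6*y*sin(4*y)) dy + ∫(5/(y**2 + 4)) dy.
Step 2. Substitute u = y**2, turning ∫(3*y*exp(-4*y**2)) dy into ∫(3*exp(-4*u)/2) du: now ∫(6*y*sin(4*y)) dy + ∫(5/(y**2 + 4)) dy + ∫(3*exp(-4*u)/2) du.
Step 3. Evaluate the standard form: now ∫(6*y*sin(4*y)) dy + ∫(5/(y**2 + 4)) dy - 3*exp(-4*u)/8.
Step 4. Substitute back u = y**2: now ∫(6*y*sin(4*y)) dy + ∫(5/(y**2 + 4)) dy - 3*exp(-4*y**2)/8.
Step 5. Integrate ∫(6*y*sin(4*y)) dy by parts with u = y, dv = (6*sin(4*y)) dy, so v = -3*cos(4*y)/2: now -3*y*cos(4*y)/2 + ∫(5/(y**2 + 4)) dy + ∫(3*cos(4*y)/2) dy - 3*exp(-4*y**2)/8.
Step 6. Evaluate the standard form: now -3*y*cos(4*y)/2 + 3*sin(4*y)/8 + ∫(5/(y**2 + 4)) dy - 3*exp(-4*y**2)/8.
Step 7. Evaluate the standard form: now -3*y*cos(4*y)/2 + 3*sin(4*y)/8 + 5*atan(y/2)/2 - 3*exp(-4*y**2)/8.
Answer: -3*y*cos(4*y)/2 + 3*sin(4*y)/8 + 5*atan(y/2)/2 - 3*exp(-4*y**2)/8.


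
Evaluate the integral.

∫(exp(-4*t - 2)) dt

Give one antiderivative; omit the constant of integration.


Answer: -exp(-4*t - 2)/4.


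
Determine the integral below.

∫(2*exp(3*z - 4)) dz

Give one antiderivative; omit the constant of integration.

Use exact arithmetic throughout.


Answer: 2*exp(3*z - 4)/3.


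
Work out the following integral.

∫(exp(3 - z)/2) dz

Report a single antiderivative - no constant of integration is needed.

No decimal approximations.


Answer: -exp(3 - z)/2.


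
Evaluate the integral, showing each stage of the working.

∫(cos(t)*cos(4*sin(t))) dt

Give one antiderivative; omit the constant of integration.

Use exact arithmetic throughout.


Step 1. Substitute u = sin(t), turning ∫(cos(t)*cos(4*sin(t))) dt into ∫(cos(4*u)) du: now ∫(cos(4*u)) du.
Step 2. Evaluate the standard form: now sin(4*u)/4.
Step 3. Substitute back u = sin(t): now sin(4*sin(t))/4.
Answer: sin(4*sin(t))/4.


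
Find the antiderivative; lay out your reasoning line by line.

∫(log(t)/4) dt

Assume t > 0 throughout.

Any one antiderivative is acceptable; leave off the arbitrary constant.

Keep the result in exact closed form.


Step 1. Integrate ∫(log(t)/4) dt by parts with u = log(t), dv = (1/4) dt, so v = t/4 [assuming t > 0]: now t*log(t)/4 + ∫(-1/4) dt.
Step 2. Evaluate the standard form: now t*log(t)/4 - t/4.
Answer: t*log(t)/4 - t/4.


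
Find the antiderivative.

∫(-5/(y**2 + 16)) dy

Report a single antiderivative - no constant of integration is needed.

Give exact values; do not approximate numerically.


Answer: -5*atan(y/4)/4.


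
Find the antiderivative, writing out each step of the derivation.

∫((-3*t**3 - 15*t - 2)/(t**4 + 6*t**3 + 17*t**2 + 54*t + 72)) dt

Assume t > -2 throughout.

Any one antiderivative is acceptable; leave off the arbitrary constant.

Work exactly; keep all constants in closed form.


Step 1. Decompose ∫((-3*t**3 - 15*t - 2)/(t**4 + 6*t**3 + 17*t**2 + 54*t + 72)) dt by partial fractions, (-3*t**3 - 15*t - 2)/(t**4 + 6*t**3 + 17*t**2 + 54*t + 72) = 2/(t**2 + 9) - 5/(t + 4) + 2/(t + 2): now ∫(2/(t + 2)) dt + ∫(-5/(t + 4)) dt + ∫(2/(t**2 + 9)) dt.
Step 2. Evaluate the standard form [assuming t > -2]: now 2*log(t + 2) + ∫(-5/(t + 4)) dt + ∫(2/(t**2 + 9)) dt.
Step 3. Evaluate the standard form [assuming t > -4]: now 2*log(t + 2) - 5*log(t + 4) + ∫(2/(t**2 + 9)) dt.
Step 4. Evaluate the standard form: now 2*log(t + 2) - 5*log(t + 4) + 2*atan(t/3)/3.
Answer: 2*log(t + 2) - 5*log(t + 4) + 2*atan(t/3)/3.


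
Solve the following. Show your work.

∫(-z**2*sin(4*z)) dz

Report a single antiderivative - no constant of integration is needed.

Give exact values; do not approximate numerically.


Step 1. Integrate ∫(-z**2*sin(4*z)) dz by parts with u = z**2, dv = (-sin(4*z)) dz, so v = cos(4*z)/4: now z**2*cos(4*z)/4 + ∫(-z*cos(4*z)/2) dz.
Step 2. Integrate ∫(-z*cos(4*z)/2) dz by parts with u = z, dv = (-cos(4*z)/2) dz, so v = -sin(4*z)/8: now z**2*cos(4*z)/4 - z*sin(4*z)/8 + ∫(sin(4*z)/8) dz.
Step 3. Evaluate the standard form: now z**2*cos(4*z)/4 - z*sin(4*z)/8 - cos(4*z)/32.
Answer: z**2*cos(4*z)/4 - z*sin(4*z)/8 - cos(4*z)/32.


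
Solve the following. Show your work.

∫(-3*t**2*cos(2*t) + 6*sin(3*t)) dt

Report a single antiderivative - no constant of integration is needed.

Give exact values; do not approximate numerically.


Step 1. Rewrite: now ∫(-3*t**2*cos(2*t)) dt + ∫(6*sin(3*t)) dt.
Step 2. Evaluate the standard form: now -2*cos(3*t) + ∫(-3*t**2*cos(2*t)) dt.
Step 3. Integrate ∫(-3*t**2*cos(2*t)) dt by parts with u = t**2, dv = (-3*cos(2*t)) dt, so v = -3*sin(2*t)/2: now -3*t**2*sin(2*t)/2 - 2*cos(3*t) + ∫(3*t*sin(2*t)) dt.
Step 4. Integrate ∫(3*t*sin(2*t)) dt by parts with u = t, dv = (3*sin(2*t)) dt, so v = -3*cos(2*t)/2: now -3*t**2*sin(2*t)/2 - 3*t*cos(2*t)/2 - 2*cos(3*t) + ∫(3*cos(2*t)/2) dt.
Step 5. Evaluate the standard form: now -3*t**2*sin(2*t)/2 - 3*t*cos(2*t)/2 + 3*sin(2*t)/4 - 2*cos(3*t).
Answer: -3*t**2*sin(2*t)/2 - 3*t*cos(2*t)/2 + 3*sin(2*t)/4 - 2*cos(3*t).


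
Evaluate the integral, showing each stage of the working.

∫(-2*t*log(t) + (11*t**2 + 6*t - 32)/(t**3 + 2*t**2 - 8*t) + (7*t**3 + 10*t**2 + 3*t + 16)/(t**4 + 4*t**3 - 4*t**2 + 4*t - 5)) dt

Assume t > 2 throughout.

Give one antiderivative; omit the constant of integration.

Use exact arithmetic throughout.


Step 1. Rewrite: now ∫(-2*t*log(t)) dt + ∫((11*t**2 + 6*t - 32)/(t**3 + 2*t**2 - 8*t)) dt + ∫((7*t**3 + 10*t**2 + 3*t + 16)/(t**4 + 4*t**3 - 4*t**2 + 4*t - 5)) dt.
Step 2. Decompose ∫((11*t**2 + 6*t - 32)/(t**3 + 2*t**2 - 8*t)) dt by partial fractions, (11*t**2 + 6*t - 32)/(t**3 + 2*t**2 - 8*t) = 5/(t + 4) + 2/(t - 2) + 4/t: now ∫(4/t) dt + ∫(-2*t*log(t)) dt + ∫((7*t**3 + 10*t**2 + 3*t + 16)/(t**4 + 4*t**3 - 4*t**2 + 4*t - 5)) dt + ∫(2/(t - 2)) dt + ∫(5/(t + 4)) dt.
Step 3. Evaluate the standard form [assuming t > 0]: now 4*log(t) + ∫(-2*t*log(t)) dt + ∫((7*t**3 + 10*t**2 + 3*t + 16)/(t**4 + 4*t**3 - 4*t**2 + 4*t - 5)) dt + ∫(2/(t - 2)) dt + ∫(5/(t + 4)) dt.
Step 4. Evaluate the standard form [assuming t > -4]: now 4*log(t) + 5*log(t + 4) + ∫(-2*t*log(t)) dt + ∫((7*t**3 + 10*t**2 + 3*t + 16)/(t**4 + 4*t**3 - 4*t**2 + 4*t - 5)) dt + ∫(2/(t - 2)) dt.
Step 5. Evaluate the standard form [assuming t > 2]: now 4*log(t) + 2*log(t - 2) + 5*log(t + 4) + ∫(-2*t*log(t)) dt + ∫((7*t**3 + 10*t**2 + 3*t + 16)/(t**4 + 4*t**3 - 4*t**2 + 4*t - 5)) dt.
Step 6. Decompose ∫((7*t**3 + 10*t**2 + 3*t + 16)/(t**4 + 4*t**3 - 4*t**2 + 4*t - 5)) dt by partial fractions, (7*t**3 + 10*t**2 + 3*t + 16)/(t**4 + 4*t**3 - 4*t**2 + 4*t - 5) = -1/(t**2 + 1) + 4/(t + 5) + 3/(t - 1): now 4*log(t) + 2*log(t - 2) + 5*log(t + 4) + ∫(-2*t*log(t)) dt + ∫(3/(t - 1)) dt + ∫(4/(t + 5)) dt + ∫(-1/(t**2 + 1)) dt.
Step 7. Evaluate the standard form [assuming t > 1]: now 4*log(t) + 2*log(t - 2) + 3*log(t - 1) + 5*log(t + 4) + ∫(-2*t*log(t)) dt + ∫(4/(t + 5)) dt + ∫(-1/(t**2 + 1)) dt.
Step 8. Evaluate the standard form [assuming t > -5]: now 4*log(t) + 2*log(t - 2) + 3*log(t - 1) + 5*log(t + 4) + 4*log(t + 5) + ∫(-2*t*log(t)) dt + ∫(-1/(t**2 + 1)) dt.
Step 9. Evaluate the standard form: now 4*log(t) + 2*log(t - 2) + 3*log(t - 1) + 5*log(t + 4) + 4*log(t + 5) - atan(t) + ∫(-2*t*log(t)) dt.
Step 10. Integrate ∫(-2*t*log(t)) dt by parts with u = log(t), dv = (-2*t) dt, so v = -t**2 [assuming t > 0]: now -t**2*log(t) + 4*log(t) + 2*log(t - 2) + 3*log(t - 1) + 5*log(t + 4) + 4*log(t + 5) - atan(t) + ∫(t) dt.
Step 11. Evaluate the standard form: now -t**2*log(t) + t**2/2 + 4*log(t) + 2*log(t - 2) + 3*log(t - 1) + 5*log(t + 4) + 4*log(t + 5) - atan(t).
Answer: -t**2*log(t) + t**2/2 + 4*log(t) + 2*log(t - 2) + 3*log(t - 1) + 5*log(t + 4) + 4*log(t + 5) - atan(t).


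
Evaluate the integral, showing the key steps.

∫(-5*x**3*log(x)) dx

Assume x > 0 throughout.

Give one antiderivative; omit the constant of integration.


Step 1. Integrate ∫(-5*x**3*log(x)) dx by parts with u = log(x), dv = (-5*x**3) dx, so v = -5*x**4/4 [assuming x > 0]: now -5*x**4*log(x)/4 + ∫(5*x**3/4) dx.
Step 2. Evaluate the standard form: now -5*x**4*log(x)/4 + 5*x**4/16.
Answer: -5*x**4*log(x)/4 + 5*x**4/16.


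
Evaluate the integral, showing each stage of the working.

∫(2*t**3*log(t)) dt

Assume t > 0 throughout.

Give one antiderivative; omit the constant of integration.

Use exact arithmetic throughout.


Step 1. Integrate ∫(2*t**3*log(t)) dt by parts with u = log(t), dv = (2*t**3) dt, so v = t**4/2 [assuming t > 0]: now t**4*log(t)/2 + ∫(-t**3/2) dt.
Step 2. Evaluate the standard form: now t**4*log(t)/2 - t**4/8.
Answer: t**4*log(t)/2 - t**4/8.


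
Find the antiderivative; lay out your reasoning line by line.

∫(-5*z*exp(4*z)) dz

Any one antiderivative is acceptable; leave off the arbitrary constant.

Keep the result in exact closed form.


Step 1. Integrate ∫(-5*z*exp(4*z)) dz by parts with u = z, dv = (-5*exp(4*z)) dz, so v = -5*exp(4*z)/4: now -5*z*exp(4*z)/4 + ∫(5*exp(4*z)/4) dz.
Step 2. Evaluate the standard form: now -5*z*exp(4*z)/4 + 5*exp(4*z)/16.
Answer: -5*z*exp(4*z)/4 + 5*exp(4*z)/16.


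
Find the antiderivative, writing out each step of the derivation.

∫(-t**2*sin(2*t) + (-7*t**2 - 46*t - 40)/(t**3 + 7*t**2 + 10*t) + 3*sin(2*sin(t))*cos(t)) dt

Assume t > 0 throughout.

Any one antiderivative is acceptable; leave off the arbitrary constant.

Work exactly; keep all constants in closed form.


Step 1. Rewrite: now ∫(-t**2*sin(2*t)) dt + ∫((-7*t**2 - 46*t - 40)/(t**3 + 7*t**2 + 10*t)) dt + ∫(3*sin(2*sin(t))*cos(t)) dt.
Step 2. Decompose ∫((-7*t**2 - 46*t - 40)/(t**3 + 7*t**2 + 10*t)) dt by partial fractions, (-7*t**2 - 46*t - 40)/(t**3 + 7*t**2 + 10*t) = 1/(t + 5) - 4/(t + 2) - 4/t: now ∫(-4/t) dt + ∫(-t**2*sin(2*t)) dt + ∫(3*sin(2*sin(t))*cos(t)) dt + ∫(-4/(t + 2)) dt + ∫(1/(t + 5)) dt.
Step 3. Evaluate the standard form [assuming t > -2]: now -4*log(t + 2) + ∫(-4/t) dt + ∫(-t**2*sin(2*t)) dt + ∫(3*sin(2*sin(t))*cos(t)) dt + ∫(1/(t + 5)) dt.
Step 4. Evaluate the standard form [assuming t > -5]: now -4*log(t + 2) + log(t + 5) + ∫(-4/t) dt + ∫(-t**2*sin(2*t)) dt + ∫(3*sin(2*sin(t))*cos(t)) dt.
Step 5. Evaluate the standard form [assuming t > 0]: now -4*log(t) - 4*log(t + 2) + log(t + 5) + ∫(-t**2*sin(2*t)) dt + ∫(3*sin(2*sin(t))*cos(t)) dt.
Step 6. Substitute u = sin(t), turning ∫(3*sin(2*sin(t))*cos(t)) dt into ∫(3*sin(2*u)) du: now -4*log(t) - 4*log(t + 2) + log(t + 5) + ∫(-t**2*sin(2*t)) dt + ∫(3*sin(2*u)) du.
Step 7. Evaluate the standard form: now -4*log(t) - 4*log(t + 2) + log(t + 5) - 3*cos(2*u)/2 + ∫(-t**2*sin(2*t)) dt.
Step 8. Substitute back u = sin(t): now -4*log(t) - 4*log(t + 2) + log(t + 5) - 3*cos(2*sin(t))/2 + ∫(-t**2*sin(2*t)) dt.
Step 9. Integrate ∫(-t**2*sin(2*t)) dt by parts with u = t**2, dv = (-sin(2*t)) dt, so v = cos(2*t)/2: now t**2*cos(2*t)/2 - 4*log(t) - 4*log(t + 2) + log(t + 5) - 3*cos(2*sin(t))/2 + ∫(-t*cos(2*t)) dt.
Step 10. Integrate ∫(-t*cos(2*t)) dt by parts with u = t, dv = (-cos(2*t)) dt, so v = -sin(2*t)/2: now t**2*cos(2*t)/2 - t*sin(2*t)/2 - 4*log(t) - 4*log(t + 2) + log(t + 5) - 3*cos(2*sin(t))/2 + ∫(sin(2*t)/2) dt.
Step 11. Evaluate the standard form: now t**2*cos(2*t)/2 - t*sin(2*t)/2 - 4*log(t) - 4*log(t + 2) + log(t + 5) - cos(2*t)/4 - 3*cos(2*sin(t))/2.
Answer: t**2*cos(2*t)/2 - t*sin(2*t)/2 - 4*log(t) - 4*log(t + 2) + log(t + 5) - cos(2*t)/4 - 3*cos(2*sin(t))/2.


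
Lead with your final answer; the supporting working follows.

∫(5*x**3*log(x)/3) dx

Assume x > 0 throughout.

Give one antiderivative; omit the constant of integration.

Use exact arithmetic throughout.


The answer is 5*x**4*log(x)/12 - 5*x**4/48.
Step 1. Integrate ∫(5*x**3*log(x)/3) dx by parts with u = log(x), dv = (5*x**3/3) dx, so v = 5*x**4/12 [assuming x > 0]: now 5*x**4*log(x)/12 + ∫(-5*x**3/12) dx.
Step 2. Evaluate the standard form: now 5*x**4*log(x)/12 - 5*x**4/48.
Answer: 5*x**4*log(x)/12 - 5*x**4/48.


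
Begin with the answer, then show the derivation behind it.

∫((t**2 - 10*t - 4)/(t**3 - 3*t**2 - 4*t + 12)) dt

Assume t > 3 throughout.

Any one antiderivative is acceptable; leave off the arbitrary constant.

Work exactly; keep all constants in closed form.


The answer is -5*log(t - 3) + 5*log(t - 2) + log(t + 2).
Step 1. Decompose ∫((t**2 - 10*t - 4)/(t**3 - 3*t**2 - 4*t + 12)) dt by partial fractions, (t**2 - 10*t - 4)/(t**3 - 3*t**2 - 4*t + 12) = 1/(t + 2) + 5/(t - 2) - 5/(t - 3): now ∫(-5/(t - 3)) dt + ∫(5/(t - 2)) dt + ∫(1/(t + 2)) dt.
Step 2. Evaluate the standard form [assuming t > 2]: now 5*log(t - 2) + ∫(-5/(t - 3)) dt + ∫(1/(t + 2)) dt.
Step 3. Evaluate the standard form [assuming t > 3]: now -5*log(t - 3) + 5*log(t - 2) + ∫(1/(t + 2)) dt.
Step 4. Evaluate the standard form [assuming t > -2]: now -5*log(t - 3) + 5*log(t - 2) + log(t + 2).
Answer: -5*log(t - 3) + 5*log(t - 2) + log(t + 2).


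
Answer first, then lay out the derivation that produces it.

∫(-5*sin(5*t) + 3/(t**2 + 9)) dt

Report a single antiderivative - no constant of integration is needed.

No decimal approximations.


The answer is cos(5*t) + atan(t/3).
Step 1. Rewrite: now ∫(3/(t**2 + 9)) dt + ∫(-5*sin(5*t)) dt.
Step 2. Evaluate the standard form: now cos(5*t) + ∫(3/(t**2 + 9)) dt.
Step 3. Evaluate the standard form: now cos(5*t) + atan(t/3).
Answer: cos(5*t) + atan(t/3).


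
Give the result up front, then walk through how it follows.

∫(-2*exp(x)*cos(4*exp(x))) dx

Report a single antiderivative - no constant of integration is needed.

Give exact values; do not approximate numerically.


The answer is -sin(4*exp(x))/2.
Step 1. Substitute u = exp(x), turning ∫(-2*exp(x)*cos(4*exp(x))) dx into ∫(-2*cos(4*u)) du: now ∫(-2*cos(4*u)) du.
Step 2. Evaluate the standard form: now -sin(4*u)/2.
Step 3. Substitute back u = exp(x): now -sin(4*exp(x))/2.
Answer: -sin(4*exp(x))/2.


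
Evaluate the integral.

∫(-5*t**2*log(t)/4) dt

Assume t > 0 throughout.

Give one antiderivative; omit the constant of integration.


Answer: -5*t**3*log(t)/12 + 5*t**3/36.


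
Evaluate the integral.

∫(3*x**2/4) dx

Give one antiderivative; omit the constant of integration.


Answer: x**3/4.


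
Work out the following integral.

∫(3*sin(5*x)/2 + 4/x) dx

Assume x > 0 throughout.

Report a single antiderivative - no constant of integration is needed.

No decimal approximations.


Answer: 4*log(x) - 3*cos(5*x)/10.


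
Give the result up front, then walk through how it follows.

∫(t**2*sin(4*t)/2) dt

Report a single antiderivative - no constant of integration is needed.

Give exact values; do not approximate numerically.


The answer is -t**2*cos(4*t)/8 + t*sin(4*t)/16 + cos(4*t)/64.
Step 1. Integrate ∫(t**2*sin(4*t)/2) dt by parts with u = t**2, dv = (sin(4*t)/2) dt, so v = -cos(4*t)/8: now -t**2*cos(4*t)/8 + ∫(t*cos(4*t)/4) dt.
Step 2. Integrate ∫(t*cos(4*t)/4) dt by parts with u = t, dv = (cos(4*t)/4) dt, so v = sin(4*t)/16: now -t**2*cos(4*t)/8 + t*sin(4*t)/16 + ∫(-sin(4*t)/16) dt.
Step 3. Evaluate the standard form: now -t**2*cos(4*t)/8 + t*sin(4*t)/16 + cos(4*t)/64.
Answer: -t**2*cos(4*t)/8 + t*sin(4*t)/16 + cos(4*t)/64.


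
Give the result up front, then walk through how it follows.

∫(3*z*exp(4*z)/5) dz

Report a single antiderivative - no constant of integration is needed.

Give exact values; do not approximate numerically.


The answer is 3*z*exp(4*z)/20 - 3*exp(4*z)/80.
Step 1. Integrate ∫(3*z*exp(4*z)/5) dz by parts with u = z, dv = (3*exp(4*z)/5) dz, so v = 3*exp(4*z)/20: now 3*z*exp(4*z)/20 + ∫(-3*exp(4*z)/20) dz.
Step 2. Evaluate the standard form: now 3*z*exp(4*z)/20 - 3*exp(4*z)/80.
Answer: 3*z*exp(4*z)/20 - 3*exp(4*z)/80.


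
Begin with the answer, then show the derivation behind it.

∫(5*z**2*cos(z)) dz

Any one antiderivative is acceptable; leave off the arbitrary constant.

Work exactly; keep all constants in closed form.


The answer is 5*z**2*sin(z) + 10*z*cos(z) - 10*sin(z).
Step 1. Integrate ∫(5*z**2*cos(z)) dz by parts with u = z**2, dv = (5*cos(z)) dz, so v = 5*sin(z): now 5*z**2*sin(z) + ∫(-10*z*sin(z)) dz.
Step 2. Integrate ∫(-10*z*sin(z)) dz by parts with u = z, dv = (-10*sin(z)) dz, so v = 10*cos(z): now 5*z**2*sin(z) + 10*z*cos(z) + ∫(-10*cos(z)) dz.
Step 3. Evaluate the standard form: now 5*z**2*sin(z) + 10*z*cos(z) - 10*sin(z).
Answer: 5*z**2*sin(z) + 10*z*cos(z) - 10*sin(z).


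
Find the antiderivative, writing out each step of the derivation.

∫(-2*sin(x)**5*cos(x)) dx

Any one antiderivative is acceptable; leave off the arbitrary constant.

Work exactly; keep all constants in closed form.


Step 1. Substitute u = sin(x), turning ∫(-2*sin(x)**5*cos(x)) dx into ∫(-2*u**5) du: now ∫(-2*u**5) du.
Step 2. Evaluate the standard form: now -u**6/3.
Step 3. Substitute back u = sin(x): now -sin(x)**6/3.
Answer: -sin(x)**6/3.


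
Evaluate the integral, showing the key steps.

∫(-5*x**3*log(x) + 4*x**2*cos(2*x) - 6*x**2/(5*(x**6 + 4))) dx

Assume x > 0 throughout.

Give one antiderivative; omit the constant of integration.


Step 1. Rewrite: now ∫(-6*x**2/(5*(x**6 + 4))) dx + ∫(4*x**2*cos(2*x)) dx + ∫(-5*x**3*log(x)) dx.
Step 2. Integrate ∫(-5*x**3*log(x)) dx by parts with u = log(x), dv = (-5*x**3) dx, so v = -5*x**4/4 [assuming x > 0]: now -5*x**4*log(x)/4 + ∫(5*x**3/4) dx + ∫(-6*x**2/(5*(x**6 + 4))) dx + ∫(4*x**2*cos(2*x)) dx.
Step 3. Evaluate the standard form: now -5*x**4*log(x)/4 + 5*x**4/16 + ∫(-6*x**2/(5*(x**6 + 4))) dx + ∫(4*x**2*cos(2*x)) dx.
Step 4. Substitute u = x**3, turning ∫(-6*x**2/(5*(x**6 + 4))) dx into ∫(-2/(5*(u**2 + 4))) du: now -5*x**4*log(x)/4 + 5*x**4/16 + ∫(4*x**2*cos(2*x)) dx + ∫(-2/(5*(u**2 + 4))) du.
Step 5. Evaluate the standard form: now -5*x**4*log(x)/4 + 5*x**4/16 - atan(u/2)/5 + ∫(4*x**2*cos(2*x)) dx.
Step 6. Substitute back u = x**3: now -5*x**4*log(x)/4 + 5*x**4/16 - atan(x**3/2)/5 + ∫(4*x**2*cos(2*x)) dx.
Step 7. Integrate ∫(4*x**2*cos(2*x)) dx by parts with u = x**2, dv = (4*cos(2*x)) dx, so v = 2*sin(2*x): now -5*x**4*log(x)/4 + 5*x**4/16 + 2*x**2*sin(2*x) - atan(x**3/2)/5 + ∫(-4*x*sin(2*x)) dx.
Step 8. Integrate ∫(-4*x*sin(2*x)) dx by parts with u = x, dv = (-4*sin(2*x)) dx, so v = 2*cos(2*x): now -5*x**4*log(x)/4 + 5*x**4/16 + 2*x**2*sin(2*x) + 2*x*cos(2*x) - atan(x**3/2)/5 + ∫(-2*cos(2*x)) dx.
Step 9. Evaluate the standard form: now -5*x**4*log(x)/4 + 5*x**4/16 + 2*x**2*sin(2*x) + 2*x*cos(2*x) - sin(2*x) - atan(x**3/2)/5.
Answer: -5*x**4*log(x)/4 + 5*x**4/16 + 2*x**2*sin(2*x) + 2*x*cos(2*x) - sin(2*x) - atan(x**3/2)/5.


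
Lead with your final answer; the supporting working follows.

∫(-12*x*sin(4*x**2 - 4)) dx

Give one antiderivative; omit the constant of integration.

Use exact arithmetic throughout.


The answer is 3*cos(4*x**2 - 4)/2.
Step 1. Substitute u = x**2 - 1, turning ∫(-12*x*sin(4*x**2 - 4)) dx into ∫(-6*sin(4*u)) du: now ∫(-6*sin(4*u)) du.
Step 2. Evaluate the standard form: now 3*cos(4*u)/2.
Step 3. Substitute back u = x**2 - 1: now 3*cos(4*x**2 - 4)/2.
Answer: 3*cos(4*x**2 - 4)/2.


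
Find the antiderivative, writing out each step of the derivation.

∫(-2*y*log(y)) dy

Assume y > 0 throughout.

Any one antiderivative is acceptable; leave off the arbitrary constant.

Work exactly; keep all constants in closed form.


Step 1. Integrate ∫(-2*y*log(y)) dy by parts with u = log(y), dv = (-2*y) dy, so v = -y**2 [assuming y > 0]: now -y**2*log(y) + ∫(y) dy.
Step 2. Evaluate the standard form: now -y**2*log(y) + y**2/2.
Answer: -y**2*log(y) + y**2/2.


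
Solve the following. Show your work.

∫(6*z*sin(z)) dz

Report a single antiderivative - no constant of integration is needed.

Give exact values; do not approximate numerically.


Step 1. Integrate ∫(6*z*sin(z)) dz by parts with u = z, dv = (6*sin(z)) dz, so v = -6*cos(z): now -6*z*cos(z) + ∫(6*cos(z)) dz.
Step 2. Evaluate the standard form: now -6*z*cos(z) + 6*sin(z).
Answer: -6*z*cos(z) + 6*sin(z).


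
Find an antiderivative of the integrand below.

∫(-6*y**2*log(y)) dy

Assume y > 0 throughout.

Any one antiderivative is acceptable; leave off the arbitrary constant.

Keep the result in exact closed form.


Answer: -2*y**3*log(y) + 2*y**3/3.


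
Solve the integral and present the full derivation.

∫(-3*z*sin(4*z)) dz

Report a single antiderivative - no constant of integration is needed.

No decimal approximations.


Step 1. Integrate ∫(-3*z*sin(4*z)) dz by parts with u = z, dv = (-3*sin(4*z)) dz, so v = 3*cos(4*z)/4: now 3*z*cos(4*z)/4 + ∫(-3*cos(4*z)/4) dz.
Step 2. Evaluate the standard form: now 3*z*cos(4*z)/4 - 3*sin(4*z)/16.
Answer: 3*z*cos(4*z)/4 - 3*sin(4*z)/16.


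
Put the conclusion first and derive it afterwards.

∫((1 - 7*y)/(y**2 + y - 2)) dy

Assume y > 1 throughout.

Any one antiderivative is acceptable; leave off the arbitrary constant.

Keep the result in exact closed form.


The answer is -2*log(y - 1) - 5*log(y + 2).
Step 1. Decompose ∫((1 - 7*y)/(y**2 + y - 2)) dy by partial fractions, (1 - 7*y)/(y**2 + y - 2) = -5/(y + 2) - 2/(y - 1): now ∫(-2/(y - 1)) dy + ∫(-5/(y + 2)) dy.
Step 2. Evaluate the standard form [assuming y > 1]: now -2*log(y - 1) + ∫(-5/(y + 2)) dy.
Step 3. Evaluate the standard form [assuming y > -2]: now -2*log(y - 1) - 5*log(y + 2).
Answer: -2*log(y - 1) - 5*log(y + 2).


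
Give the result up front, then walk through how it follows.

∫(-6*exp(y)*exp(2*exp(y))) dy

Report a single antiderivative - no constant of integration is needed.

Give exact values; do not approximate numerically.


The answer is -3*exp(2*exp(y)).
Step 1. Substitute u = exp(y), turning ∫(-6*exp(y)*exp(2*exp(y))) dy into ∫(-6*exp(2*u)) du: now ∫(-6*exp(2*u)) du.
Step 2. Evaluate the standard form: now -3*exp(2*u).
Step 3. Substitute back u = exp(y): now -3*exp(2*exp(y)).
Answer: -3*exp(2*exp(y)).


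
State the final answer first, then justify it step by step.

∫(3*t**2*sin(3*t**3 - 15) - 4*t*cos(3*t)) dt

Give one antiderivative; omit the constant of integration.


The answer is -4*t*sin(3*t)/3 - 4*cos(3*t)/9 - cos(3*t**3 - 15)/3.
Step 1. Rewrite: now ∫(-4*t*cos(3*t)) dt + ∫(3*t**2*sin(3*t**3 - 15)) dt.
Step 2. Substitute u = t**3 - 5, turning ∫(3*t**2*sin(3*t**3 - 15)) dt into ∫(sin(3*u)) du: now ∫(-4*t*cos(3*t)) dt + ∫(sin(3*u)) du.
Step 3. Evaluate the standard form: now -cos(3*u)/3 + ∫(-4*t*cos(3*t)) dt.
Step 4. Substitute back u = t**3 - 5: now -cos(3*t**3 - 15)/3 + ∫(-4*t*cos(3*t)) dt.
Step 5. Integrate ∫(-4*t*cos(3*t)) dt by parts with u = t, dv = (-4*cos(3*t)) dt, so v = -4*sin(3*t)/3: now -4*t*sin(3*t)/3 - cos(3*t**3 - 15)/3 + ∫(4*sin(3*t)/3) dt.
Step 6. Evaluate the standard form: now -4*t*sin(3*t)/3 - 4*cos(3*t)/9 - cos(3*t**3 - 15)/3.
Answer: -4*t*sin(3*t)/3 - 4*cos(3*t)/9 - cos(3*t**3 - 15)/3.


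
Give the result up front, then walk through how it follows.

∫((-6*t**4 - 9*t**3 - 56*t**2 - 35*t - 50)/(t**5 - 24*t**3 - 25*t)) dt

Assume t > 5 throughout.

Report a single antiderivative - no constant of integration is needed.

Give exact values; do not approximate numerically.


The answer is 2*log(t) - 5*log(t - 5) - 3*log(t + 5) + atan(t).
Step 1. Decompose ∫((-6*t**4 - 9*t**3 - 56*t**2 - 35*t - 50)/(t**5 - 24*t**3 - 25*t)) dt by partial fractions, (-6*t**4 - 9*t**3 - 56*t**2 - 35*t - 50)/(t**5 - 24*t**3 - 25*t) = 1/(t**2 + 1) - 3/(t + 5) - 5/(t - 5) + 2/t: now ∫(2/t) dt + ∫(-5/(t - 5)) dt + ∫(-3/(t + 5)) dt + ∫(1/(t**2 + 1)) dt.
Step 2. Evaluate the standard form [assuming t > 5]: now -5*log(t - 5) + ∫(2/t) dt + ∫(-3/(t + 5)) dt + ∫(1/(t**2 + 1)) dt.
Step 3. Evaluate the standard form [assuming t > 0]: now 2*log(t) - 5*log(t - 5) + ∫(-3/(t + 5)) dt + ∫(1/(t**2 + 1)) dt.
Step 4. Evaluate the standard form [assuming t > -5]: now 2*log(t) - 5*log(t - 5) - 3*log(t + 5) + ∫(1/(t**2 + 1)) dt.
Step 5. Evaluate the standard form: now 2*log(t) - 5*log(t - 5) - 3*log(t + 5) + atan(t).
Answer: 2*log(t) - 5*log(t - 5) - 3*log(t + 5) + atan(t).


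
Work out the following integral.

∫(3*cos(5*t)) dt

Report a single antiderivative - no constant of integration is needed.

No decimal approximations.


Answer: 3*sin(5*t)/5.


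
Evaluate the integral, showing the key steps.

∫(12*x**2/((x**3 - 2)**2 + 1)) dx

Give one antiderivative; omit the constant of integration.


Step 1. Substitute u = x**3 - 2, turning ∫(12*x**2/((x**3 - 2)**2 + 1)) dx into ∫(4/(u**2 + 1)) du: now ∫(4/(u**2 + 1)) du.
Step 2. Evaluate the standard form: now 4*atan(u).
Step 3. Substitute back u = x**3 - 2: now 4*atan(x**3 - 2).
Answer: 4*atan(x**3 - 2).


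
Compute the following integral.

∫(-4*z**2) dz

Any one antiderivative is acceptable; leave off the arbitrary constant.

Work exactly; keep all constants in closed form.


Answer: -4*z**3/3.


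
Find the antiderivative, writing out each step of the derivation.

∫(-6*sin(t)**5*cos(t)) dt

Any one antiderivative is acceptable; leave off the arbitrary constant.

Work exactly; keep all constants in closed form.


Step 1. Substitute u = sin(t), turning ∫(-6*sin(t)**5*cos(t)) dt into ∫(-6*u**5) du: now ∫(-6*u**5) du.
Step 2. Evaluate the standard form: now -u**6.
Step 3. Substitute back u = sin(t): now -sin(t)**6.
Answer: -sin(t)**6.


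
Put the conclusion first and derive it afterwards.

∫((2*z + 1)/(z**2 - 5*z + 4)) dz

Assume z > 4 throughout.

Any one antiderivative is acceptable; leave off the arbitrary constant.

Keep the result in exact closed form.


The answer is 3*log(z - 4) - log(z - 1).
Step 1. Decompose ∫((2*z + 1)/(z**2 - 5*z + 4)) dz by partial fractions, (2*z + 1)/(z**2 - 5*z + 4) = -1/(z - 1) + 3/(z - 4): now ∫(3/(z - 4)) dz + ∫(-1/(z - 1)) dz.
Step 2. Evaluate the standard form [assuming z > 4]: now 3*log(z - 4) + ∫(-1/(z - 1)) dz.
Step 3. Evaluate the standard form [assuming z > 1]: now 3*log(z - 4) - log(z - 1).
Answer: 3*log(z - 4) - log(z - 1).


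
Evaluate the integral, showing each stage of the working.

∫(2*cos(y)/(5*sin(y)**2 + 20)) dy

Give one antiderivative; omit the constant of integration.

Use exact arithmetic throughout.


Step 1. Substitute u = sin(y), turning ∫(2*cos(y)/(5*sin(y)**2 + 20)) dy into ∫(2/(5*(u**2 + 4))) du: now ∫(2/(5*(u**2 + 4))) du.
Step 2. Evaluate the standard form: now atan(u/2)/5.
Step 3. Substitute back u = sin(y): now atan(sin(y)/2)/5.
Answer: atan(sin(y)/2)/5.


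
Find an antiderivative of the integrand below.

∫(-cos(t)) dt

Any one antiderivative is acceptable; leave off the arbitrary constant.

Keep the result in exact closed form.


Answer: -sin(t).


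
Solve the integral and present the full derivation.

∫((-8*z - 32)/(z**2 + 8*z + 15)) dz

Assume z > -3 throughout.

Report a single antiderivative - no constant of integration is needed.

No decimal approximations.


Step 1. Decompose ∫((-8*z - 32)/(z**2 + 8*z + 15)) dz by partial fractions, (-8*z - 32)/(z**2 + 8*z + 15) = -4/(z + 5) - 4/(z + 3): now ∫(-4/(z + 3)) dz + ∫(-4/(z + 5)) dz.
Step 2. Evaluate the standard form [assuming z > -3]: now -4*log(z + 3) + ∫(-4/(z + 5)) dz.
Step 3. Evaluate the standard form [assuming z > -5]: now -4*log(z + 3) - 4*log(z + 5).
Answer: -4*log(z + 3) - 4*log(z + 5).


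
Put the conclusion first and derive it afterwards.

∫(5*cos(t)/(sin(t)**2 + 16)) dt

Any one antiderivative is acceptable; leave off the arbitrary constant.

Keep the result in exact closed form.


The answer is 5*atan(sin(t)/4)/4.
Step 1. Substitute u = sin(t), turning ∫(5*cos(t)/(sin(t)**2 + 16)) dt into ∫(5/(u**2 + 16)) du: now ∫(5/(u**2 + 16)) du.
Step 2. Evaluate the standard form: now 5*atan(u/4)/4.
Step 3. Substitute back u = sin(t): now 5*atan(sin(t)/4)/4.
Answer: 5*atan(sin(t)/4)/4.


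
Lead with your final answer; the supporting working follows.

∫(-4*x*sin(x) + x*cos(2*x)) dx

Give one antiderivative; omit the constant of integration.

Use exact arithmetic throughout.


The answer is x*sin(2*x)/2 + 4*x*cos(x) - 4*sin(x) + cos(2*x)/4.
Step 1. Rewrite: now ∫(-4*x*sin(x)) dx + ∫(x*cos(2*x)) dx.
Step 2. Integrate ∫(x*cos(2*x)) dx by parts with u = x, dv = (cos(2*x)) dx, so v = sin(2*x)/2: now x*sin(2*x)/2 + ∫(-4*x*sin(x)) dx + ∫(-sin(2*x)/2) dx.
Step 3. Evaluate the standard form: now x*sin(2*x)/2 + cos(2*x)/4 + ∫(-4*x*sin(x)) dx.
Step 4. Integrate ∫(-4*x*sin(x)) dx by parts with u = x, dv = (-4*sin(x)) dx, so v = 4*cos(x): now x*sin(2*x)/2 + 4*x*cos(x) + cos(2*x)/4 + ∫(-4*cos(x)) dx.
Step 5. Evaluate the standard form: now x*sin(2*x)/2 + 4*x*cos(x) - 4*sin(x) + cos(2*x)/4.
Answer: x*sin(2*x)/2 + 4*x*cos(x) - 4*sin(x) + cos(2*x)/4.


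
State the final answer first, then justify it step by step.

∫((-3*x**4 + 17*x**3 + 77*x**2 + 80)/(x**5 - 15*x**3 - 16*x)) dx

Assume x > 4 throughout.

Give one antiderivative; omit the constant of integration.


The answer is -5*log(x) + 3*log(x - 4) - log(x + 4) + atan(x).
Step 1. Decompose ∫((-3*x**4 + 17*x**3 + 77*x**2 + 80)/(x**5 - 15*x**3 - 16*x)) dx by partial fractions, (-3*x**4 + 17*x**3 + 77*x**2 + 80)/(x**5 - 15*x**3 - 16*x) = 1/(x**2 + 1) - 1/(x + 4) + 3/(x - 4) - 5/x: now ∫(-5/x) dx + ∫(3/(x - 4)) dx + ∫(-1/(x + 4)) dx + ∫(1/(x**2 + 1)) dx.
Step 2. Evaluate the standard form [assuming x > 0]: now -5*log(x) + ∫(3/(x - 4)) dx + ∫(-1/(x + 4)) dx + ∫(1/(x**2 + 1)) dx.
Step 3. Evaluate the standard form [assuming x > -4]: now -5*log(x) - log(x + 4) + ∫(3/(x - 4)) dx + ∫(1/(x**2 + 1)) dx.
Step 4. Evaluate the standard form [assuming x > 4]: now -5*log(x) + 3*log(x - 4) - log(x + 4) + ∫(1/(x**2 + 1)) dx.
Step 5. Evaluate the standard form: now -5*log(x) + 3*log(x - 4) - log(x + 4) + atan(x).
Answer: -5*log(x) + 3*log(x - 4) - log(x + 4) + atan(x).


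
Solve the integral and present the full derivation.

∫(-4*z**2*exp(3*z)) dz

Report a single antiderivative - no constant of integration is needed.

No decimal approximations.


Step 1. Integrate ∫(-4*z**2*exp(3*z)) dz by parts with u = z**2, dv = (-4*exp(3*z)) dz, so v = -4*exp(3*z)/3: now -4*z**2*exp(3*z)/3 + ∫(8*z*exp(3*z)/3) dz.
Step 2. Integrate ∫(8*z*exp(3*z)/3) dz by parts with u = z, dv = (8*exp(3*z)/3) dz, so v = 8*exp(3*z)/9: now -4*z**2*exp(3*z)/3 + 8*z*exp(3*z)/9 + ∫(-8*exp(3*z)/9) dz.
Step 3. Evaluate the standard form: now -4*z**2*exp(3*z)/3 + 8*z*exp(3*z)/9 - 8*exp(3*z)/27.
Answer: -4*z**2*exp(3*z)/3 + 8*z*exp(3*z)/9 - 8*exp(3*z)/27.


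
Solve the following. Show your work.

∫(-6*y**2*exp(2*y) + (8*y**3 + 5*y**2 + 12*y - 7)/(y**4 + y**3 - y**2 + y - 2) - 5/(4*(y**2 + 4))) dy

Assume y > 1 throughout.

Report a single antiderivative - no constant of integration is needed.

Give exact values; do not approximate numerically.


Step 1. Rewrite: now ∫(-6*y**2*exp(2*y)) dy + ∫((8*y**3 + 5*y**2 + 12*y - 7)/(y**4 + y**3 - y**2 + y - 2)) dy + ∫(-5/(4*(y**2 + 4))) dy.
Step 2. Decompose ∫((8*y**3 + 5*y**2 + 12*y - 7)/(y**4 + y**3 - y**2 + y - 2)) dy by partial fractions, (8*y**3 + 5*y**2 + 12*y - 7)/(y**4 + y**3 - y**2 + y - 2) = 4/(y**2 + 1) + 5/(y + 2) + 3/(y - 1): now ∫(-6*y**2*exp(2*y)) dy + ∫(3/(y - 1)) dy + ∫(5/(y + 2)) dy + ∫(4/(y**2 + 1)) dy + ∫(-5/(4*(y**2 + 4))) dy.
Step 3. Evaluate the standard form [assuming y > -2]: now 5*log(y + 2) + ∫(-6*y**2*exp(2*y)) dy + ∫(3/(y - 1)) dy + ∫(4/(y**2 + 1)) dy + ∫(-5/(4*(y**2 + 4))) dy.
Step 4. Evaluate the standard form [assuming y > 1]: now 3*log(y - 1) + 5*log(y + 2) + ∫(-6*y**2*exp(2*y)) dy + ∫(4/(y**2 + 1)) dy + ∫(-5/(4*(y**2 + 4))) dy.
Step 5. Evaluate the standard form: now 3*log(y - 1) + 5*log(y + 2) + 4*atan(y) + ∫(-6*y**2*exp(2*y)) dy + ∫(-5/(4*(y**2 + 4))) dy.
Step 6. Evaluate the standard form: now 3*log(y - 1) + 5*log(y + 2) - 5*atan(y/2)/8 + 4*atan(y) + ∫(-6*y**2*exp(2*y)) dy.
Step 7. Integrate ∫(-6*y**2*exp(2*y)) dy by parts with u = y**2, dv = (-6*exp(2*y)) dy, so v = -3*exp(2*y): now -3*y**2*exp(2*y) + 3*log(y - 1) + 5*log(y + 2) - 5*atan(y/2)/8 + 4*atan(y) + ∫(6*y*exp(2*y)) dy.
Step 8. Integrate ∫(6*y*exp(2*y)) dy by parts with u = y, dv = (6*exp(2*y)) dy, so v = 3*exp(2*y): now -3*y**2*exp(2*y) + 3*y*exp(2*y) + 3*log(y - 1) + 5*log(y + 2) - 5*atan(y/2)/8 + 4*atan(y) + ∫(-3*exp(2*y)) dy.
Step 9. Evaluate the standard form: now -3*y**2*exp(2*y) + 3*y*exp(2*y) - 3*exp(2*y)/2 + 3*log(y - 1) + 5*log(y + 2) - 5*atan(y/2)/8 + 4*atan(y).
Answer: -3*y**2*exp(2*y) + 3*y*exp(2*y) - 3*exp(2*y)/2 + 3*log(y - 1) + 5*log(y + 2) - 5*atan(y/2)/8 + 4*atan(y).


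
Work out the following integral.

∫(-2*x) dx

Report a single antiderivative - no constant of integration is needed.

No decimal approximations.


Answer: -x**2.


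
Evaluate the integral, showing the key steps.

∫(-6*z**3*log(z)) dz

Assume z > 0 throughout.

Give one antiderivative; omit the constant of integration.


Step 1. Integrate ∫(-6*z**3*log(z)) dz by parts with u = log(z), dv = (-6*z**3) dz, so v = -3*z**4/2 [assuming z > 0]: now -3*z**4*log(z)/2 + ∫(3*z**3/2) dz.
Step 2. Evaluate the standard form: now -3*z**4*log(z)/2 + 3*z**4/8.
Answer: -3*z**4*log(z)/2 + 3*z**4/8.


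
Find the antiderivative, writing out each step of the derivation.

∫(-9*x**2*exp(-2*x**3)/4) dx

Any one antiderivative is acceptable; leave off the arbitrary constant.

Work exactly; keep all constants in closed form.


Step 1. Substitute u = x**3, turning ∫(-9*x**2*exp(-2*x**3)/4) dx into ∫(-3*exp(-2*u)/4) du: now ∫(-3*exp(-2*u)/4) du.
Step 2. Evaluate the standard form: now 3*exp(-2*u)/8.
Step 3. Substitute back u = x**3: now 3*exp(-2*x**3)/8.
Answer: 3*exp(-2*x**3)/8.


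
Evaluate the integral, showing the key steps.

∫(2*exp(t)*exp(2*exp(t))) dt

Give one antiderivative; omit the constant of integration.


Step 1. Substitute u = exp(t), turning ∫(2*exp(t)*exp(2*exp(t))) dt into ∫(2*exp(2*u)) du: now ∫(2*exp(2*u)) du.
Step 2. Evaluate the standard form: now exp(2*u).
Step 3. Substitute back u = exp(t): now exp(2*exp(t)).
Answer: exp(2*exp(t)).


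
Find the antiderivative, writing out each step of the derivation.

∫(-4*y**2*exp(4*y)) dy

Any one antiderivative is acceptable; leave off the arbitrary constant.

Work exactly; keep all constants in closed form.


Step 1. Integrate ∫(-4*y**2*exp(4*y)) dy by parts with u = y**2, dv = (-4*exp(4*y)) dy, so v = -exp(4*y): now -y**2*exp(4*y) + ∫(2*y*exp(4*y)) dy.
Step 2. Integrate ∫(2*y*exp(4*y)) dy by parts with u = y, dv = (2*exp(4*y)) dy, so v = exp(4*y)/2: now -y**2*exp(4*y) + y*exp(4*y)/2 + ∫(-exp(4*y)/2) dy.
Step 3. Evaluate the standard form: now -y**2*exp(4*y) + y*exp(4*y)/2 - exp(4*y)/8.
Answer: -y**2*exp(4*y) + y*exp(4*y)/2 - exp(4*y)/8.


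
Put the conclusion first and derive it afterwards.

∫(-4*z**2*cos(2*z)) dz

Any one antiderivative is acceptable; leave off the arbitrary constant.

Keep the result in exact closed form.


The answer is -2*z**2*sin(2*z) - 2*z*cos(2*z) + sin(2*z).
Step 1. Integrate ∫(-4*z**2*cos(2*z)) dz by parts with u = z**2, dv = (-4*cos(2*z)) dz, so v = -2*sin(2*z): now -2*z**2*sin(2*z) + ∫(4*z*sin(2*z)) dz.
Step 2. Integrate ∫(4*z*sin(2*z)) dz by parts with u = z, dv = (4*sin(2*z)) dz, so v = -2*cos(2*z): now -2*z**2*sin(2*z) - 2*z*cos(2*z) + ∫(2*cos(2*z)) dz.
Step 3. Evaluate the standard form: now -2*z**2*sin(2*z) - 2*z*cos(2*z) + sin(2*z).
Answer: -2*z**2*sin(2*z) - 2*z*cos(2*z) + sin(2*z).
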